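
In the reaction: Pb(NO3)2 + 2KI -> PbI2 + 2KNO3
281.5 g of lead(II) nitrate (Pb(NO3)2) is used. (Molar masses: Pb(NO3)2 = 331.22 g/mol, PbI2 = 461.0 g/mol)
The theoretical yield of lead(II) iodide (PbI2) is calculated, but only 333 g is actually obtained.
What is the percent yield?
Moles of Pb(NO3)2 = 281.5 g ÷ 331.22 g/mol = 0.849888 mol
Mole ratio: 1 mol PbI2 / 1 mol Pb(NO3)2
Moles of PbI2 = 0.849888 × (1/1) = 0.849888 mol
Theoretical yield = 0.849888 mol × 461.0 g/mol = 391.8 g
Actual yield = 333 g
Percent yield = (333 / 391.8) × 100% = 85.0%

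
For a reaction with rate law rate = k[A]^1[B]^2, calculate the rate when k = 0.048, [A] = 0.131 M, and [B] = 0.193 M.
0.0002342 M/s

rate = k·[A]^1·[B]^2 = 0.048·(0.131)^1·(0.193)^2 = 0.048·0.131·0.037249 = 0.0002342 M/s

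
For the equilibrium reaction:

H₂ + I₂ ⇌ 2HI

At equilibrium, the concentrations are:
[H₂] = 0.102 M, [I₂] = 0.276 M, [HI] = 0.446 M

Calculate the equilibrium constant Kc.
K_c = 7.0658

Kc = ([HI]^2) / ([H₂] × [I₂])
   = ((0.446)^2) / ((0.102)·(0.276))
   = 0.19892 / 0.028152 = 7.0658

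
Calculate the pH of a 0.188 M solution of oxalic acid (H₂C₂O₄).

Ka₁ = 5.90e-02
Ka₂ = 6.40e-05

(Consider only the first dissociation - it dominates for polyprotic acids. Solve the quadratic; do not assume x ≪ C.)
pH = 1.10

x² + Ka₁·x − Ka₁·C = 0 with Ka₁ = 5.90e-02, C = 0.188.
x = (−Ka₁ + √(Ka₁² + 4·Ka₁·C))/2 = 7.9872e-02 M, so pH = 1.10.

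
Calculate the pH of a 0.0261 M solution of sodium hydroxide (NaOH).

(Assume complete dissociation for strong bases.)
pH = 12.42

[OH⁻] = 0.0261 M for strong base. pOH = -log[OH⁻] = 1.58, pH = 14 - pOH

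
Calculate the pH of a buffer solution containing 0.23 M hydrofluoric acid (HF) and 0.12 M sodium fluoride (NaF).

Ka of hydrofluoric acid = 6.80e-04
pH = 2.88

pKa = -log(6.80e-04) = 3.17. pH = pKa + log([A⁻]/[HA]) = 3.17 + log(0.12/0.23)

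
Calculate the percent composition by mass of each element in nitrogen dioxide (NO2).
N: 30.45%, O: 69.55%

Molar mass of NO2 = 46.01 g/mol
% N = (1 × 14.01) / 46.01 × 100% = 14.01 / 46.01 × 100% = 30.45%
% O = (2 × 16.0) / 46.01 × 100% = 32 / 46.01 × 100% = 69.55%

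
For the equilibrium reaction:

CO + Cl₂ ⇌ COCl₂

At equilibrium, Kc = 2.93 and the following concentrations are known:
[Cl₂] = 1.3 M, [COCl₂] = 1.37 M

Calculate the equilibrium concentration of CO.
[CO] = 0.3597 M

Kc = ([COCl₂]) / ([CO] × [Cl₂]) = 2.93
[CO]^1 = (product terms)/(Kc · other reactant terms) = 1.37 / (2.93 · 1.3) = 0.35967
[CO] = 0.3597 M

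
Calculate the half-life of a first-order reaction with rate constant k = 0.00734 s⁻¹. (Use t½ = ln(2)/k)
94.43 s

t½ = ln(2)/k = 0.6931/0.00734 = 94.43 s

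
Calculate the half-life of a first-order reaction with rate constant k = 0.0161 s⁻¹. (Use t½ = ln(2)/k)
43.05 s

t½ = ln(2)/k = 0.6931/0.0161 = 43.05 s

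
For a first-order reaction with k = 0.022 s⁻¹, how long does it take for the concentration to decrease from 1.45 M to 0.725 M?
31.51 s

From ln[A] = ln[A]₀ - k·t: t = ln([A]₀/[A])/k = ln(1.45/0.725)/0.022 = ln(2.0000)/0.022 = 0.6931/0.022 = 31.51 s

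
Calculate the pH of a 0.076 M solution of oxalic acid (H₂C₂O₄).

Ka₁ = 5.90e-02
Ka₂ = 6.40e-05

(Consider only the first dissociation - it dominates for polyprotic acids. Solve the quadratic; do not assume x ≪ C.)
pH = 1.36

x² + Ka₁·x − Ka₁·C = 0 with Ka₁ = 5.90e-02, C = 0.076.
x = (−Ka₁ + √(Ka₁² + 4·Ka₁·C))/2 = 4.3673e-02 M, so pH = 1.36.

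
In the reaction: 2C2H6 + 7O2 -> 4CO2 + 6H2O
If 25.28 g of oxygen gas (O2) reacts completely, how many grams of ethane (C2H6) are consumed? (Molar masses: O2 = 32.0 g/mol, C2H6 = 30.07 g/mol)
Moles of O2 = 25.28 g ÷ 32.0 g/mol = 0.79 mol
Mole ratio: 2 mol C2H6 / 7 mol O2
Moles of C2H6 = 0.79 × (2/7) = 0.225714 mol
Mass of C2H6 = 0.225714 mol × 30.07 g/mol = 6.787 g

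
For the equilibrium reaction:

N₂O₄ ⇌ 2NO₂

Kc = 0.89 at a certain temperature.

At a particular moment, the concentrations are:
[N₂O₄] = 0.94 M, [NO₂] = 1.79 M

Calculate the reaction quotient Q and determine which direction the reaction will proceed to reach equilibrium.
Q = 3.409, Q > K, reaction proceeds reverse (toward reactants)

Q = ([NO₂]^2) / ([N₂O₄])
  = ((1.79)^2) / ((0.94)) = 3.2041/0.94 = 3.409
Since Q = 3.409 > Kc = 0.89, the reaction proceeds reverse (toward reactants) to reach equilibrium.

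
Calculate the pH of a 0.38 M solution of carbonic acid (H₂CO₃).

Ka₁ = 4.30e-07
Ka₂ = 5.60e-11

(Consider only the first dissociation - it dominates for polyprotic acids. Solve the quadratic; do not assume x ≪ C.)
pH = 3.39

x² + Ka₁·x − Ka₁·C = 0 with Ka₁ = 4.30e-07, C = 0.38.
x = (−Ka₁ + √(Ka₁² + 4·Ka₁·C))/2 = 4.0401e-04 M, so pH = 3.39.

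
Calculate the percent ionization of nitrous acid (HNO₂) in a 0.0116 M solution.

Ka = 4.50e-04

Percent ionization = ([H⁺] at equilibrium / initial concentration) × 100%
Percent ionization = 17.9%

Let x = [H⁺]. Ka = x²/(C - x) ⇒ x² + (4.50e-04)x - (4.50e-04)(0.0116) = 0. x = 2.0708e-03. Percent = (2.0708e-03/0.0116) × 100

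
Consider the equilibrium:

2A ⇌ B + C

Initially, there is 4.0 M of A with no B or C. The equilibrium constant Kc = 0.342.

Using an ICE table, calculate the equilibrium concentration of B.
[B] = 1.078 M

ICE: [A] = 4.0 − 2x, [B] = [C] = x.
Kc = x²/(4.0 − 2x)² = 0.342 ⇒ √Kc = x/(4.0 − 2x).
x = √0.342·4.0/(1 + 2√0.342) = 0.58481·4.0/2.1696 = 1.0782.
[B] = x = 1.078 M.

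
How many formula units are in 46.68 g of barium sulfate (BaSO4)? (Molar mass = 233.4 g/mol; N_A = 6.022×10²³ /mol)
Moles = 46.68 g ÷ 233.4 g/mol = 0.2 mol
Formula units = 0.2 mol × 6.022×10²³ /mol = 1.204e+23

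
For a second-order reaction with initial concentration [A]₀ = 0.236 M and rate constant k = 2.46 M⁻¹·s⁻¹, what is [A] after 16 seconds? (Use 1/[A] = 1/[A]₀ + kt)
0.0229 M

1/[A] = 1/[A]₀ + k·t = 1/0.236 + (2.46)·(16) = 4.2373 + 39.3600 = 43.5973
[A] = 1/43.5973 = 0.0229 M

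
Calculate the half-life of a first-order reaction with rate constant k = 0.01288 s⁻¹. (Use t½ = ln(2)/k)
53.82 s

t½ = ln(2)/k = 0.6931/0.01288 = 53.82 s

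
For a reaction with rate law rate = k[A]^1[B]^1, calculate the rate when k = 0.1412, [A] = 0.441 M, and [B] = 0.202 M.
0.01258 M/s

rate = k·[A]^1·[B]^1 = 0.1412·(0.441)^1·(0.202)^1 = 0.1412·0.441·0.202 = 0.01258 M/s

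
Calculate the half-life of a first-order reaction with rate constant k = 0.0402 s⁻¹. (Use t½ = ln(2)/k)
17.24 s

t½ = ln(2)/k = 0.6931/0.0402 = 17.24 s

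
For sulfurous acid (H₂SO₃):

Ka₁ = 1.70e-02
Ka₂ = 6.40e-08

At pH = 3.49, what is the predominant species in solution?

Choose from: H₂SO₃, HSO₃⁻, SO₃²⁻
HSO₃⁻

pKa1 = 1.77, pKa2 = 7.19. Each pKa is the crossover between adjacent species; pH = 3.49 lies in the region where HSO₃⁻ predominates.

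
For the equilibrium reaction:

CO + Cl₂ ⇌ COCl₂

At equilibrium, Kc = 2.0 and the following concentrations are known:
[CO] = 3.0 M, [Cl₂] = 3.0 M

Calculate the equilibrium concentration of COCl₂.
[COCl₂] = 18.0000 M

Kc = ([COCl₂]) / ([CO] × [Cl₂]) = 2.0
[COCl₂]^1 = Kc · (reactant terms)/(other product terms) = 2.0 · 9 / 1 = 18
[COCl₂] = 18.0000 M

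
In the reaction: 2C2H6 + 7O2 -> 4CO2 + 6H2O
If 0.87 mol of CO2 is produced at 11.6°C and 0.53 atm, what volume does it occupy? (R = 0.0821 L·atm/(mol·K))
T = 11.6°C + 273.15 = 284.75 K
V = nRT/P = (0.87 × 0.0821 × 284.75) / 0.53
V = 38.38 L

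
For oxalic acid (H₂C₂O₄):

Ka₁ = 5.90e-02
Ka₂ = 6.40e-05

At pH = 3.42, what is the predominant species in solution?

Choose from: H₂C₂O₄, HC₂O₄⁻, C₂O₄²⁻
HC₂O₄⁻

pKa1 = 1.23, pKa2 = 4.19. Each pKa is the crossover between adjacent species; pH = 3.42 lies in the region where HC₂O₄⁻ predominates.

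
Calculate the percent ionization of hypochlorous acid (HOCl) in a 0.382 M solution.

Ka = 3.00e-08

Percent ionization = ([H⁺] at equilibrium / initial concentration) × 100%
Percent ionization = 0.028%

Let x = [H⁺]. Ka = x²/(C - x) ⇒ x² + (3.00e-08)x - (3.00e-08)(0.382) = 0. x = 1.0704e-04. Percent = (1.0704e-04/0.382) × 100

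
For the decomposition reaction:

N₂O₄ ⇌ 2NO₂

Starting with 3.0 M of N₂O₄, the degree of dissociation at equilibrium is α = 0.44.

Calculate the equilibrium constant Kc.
K_c = 4.1486

x = α·[A]₀ = 0.44 × 3.0 = 1.32 M dissociated.
At eq: [N₂O₄] = 3.0 − 1.32 = 1.68 M; [NO₂] = 2x = 2.64 M.
Kc = [NO₂]²/[N₂O₄] = (2.64)²/1.68 = 4.149.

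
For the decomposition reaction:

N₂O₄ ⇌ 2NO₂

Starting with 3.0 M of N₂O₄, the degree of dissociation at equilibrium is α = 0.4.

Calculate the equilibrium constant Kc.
K_c = 3.2000

x = α·[A]₀ = 0.4 × 3.0 = 1.2 M dissociated.
At eq: [N₂O₄] = 3.0 − 1.2 = 1.8 M; [NO₂] = 2x = 2.4 M.
Kc = [NO₂]²/[N₂O₄] = (2.4)²/1.8 = 3.2.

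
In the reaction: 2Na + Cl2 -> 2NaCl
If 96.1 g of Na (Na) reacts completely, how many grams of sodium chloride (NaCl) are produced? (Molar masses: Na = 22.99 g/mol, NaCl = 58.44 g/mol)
Moles of Na = 96.1 g ÷ 22.99 g/mol = 4.18008 mol
Mole ratio: 2 mol NaCl / 2 mol Na
Moles of NaCl = 4.18008 × (2/2) = 4.18008 mol
Mass of NaCl = 4.18008 mol × 58.44 g/mol = 244.3 g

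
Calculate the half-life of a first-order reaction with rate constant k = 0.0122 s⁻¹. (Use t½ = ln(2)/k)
56.82 s

t½ = ln(2)/k = 0.6931/0.0122 = 56.82 s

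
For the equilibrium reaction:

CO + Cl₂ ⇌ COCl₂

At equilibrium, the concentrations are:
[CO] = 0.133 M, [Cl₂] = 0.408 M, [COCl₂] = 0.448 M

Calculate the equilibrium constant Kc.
K_c = 8.2559

Kc = ([COCl₂]) / ([CO] × [Cl₂])
   = ((0.448)) / ((0.133)·(0.408))
   = 0.448 / 0.054264 = 8.2559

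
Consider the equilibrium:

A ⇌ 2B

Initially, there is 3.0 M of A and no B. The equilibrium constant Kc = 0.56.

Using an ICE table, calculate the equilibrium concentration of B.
[B] = 1.164 M

ICE: [A] = 3.0 − x, [B] = 2x.
Kc = (2x)²/(3.0 − x) = 0.56 ⇒ 4x² + 0.56x − 1.68 = 0.
x = (−0.56 + √(0.56² + 4·4·1.68))/(2·4) = (−0.56 + √27.194)/8 = 0.58184.
[B] = 2x = 1.164 M.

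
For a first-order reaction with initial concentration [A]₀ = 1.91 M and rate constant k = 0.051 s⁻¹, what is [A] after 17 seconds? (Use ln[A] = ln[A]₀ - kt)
0.8026 M

ln[A] = ln[A]₀ - k·t = ln(1.91) - (0.051)·(17) = 0.6471 - 0.8670 = -0.2199
[A] = e^(-0.2199) = 0.8026 M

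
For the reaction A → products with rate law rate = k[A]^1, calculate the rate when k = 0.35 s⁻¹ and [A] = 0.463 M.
0.162 M/s

rate = k·[A]^1 = 0.35·(0.463)^1 = 0.35·0.463 = 0.162 M/s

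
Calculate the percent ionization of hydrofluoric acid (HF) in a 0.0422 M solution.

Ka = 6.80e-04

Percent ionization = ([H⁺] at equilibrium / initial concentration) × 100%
Percent ionization = 11.9%

Let x = [H⁺]. Ka = x²/(C - x) ⇒ x² + (6.80e-04)x - (6.80e-04)(0.0422) = 0. x = 5.0276e-03. Percent = (5.0276e-03/0.0422) × 100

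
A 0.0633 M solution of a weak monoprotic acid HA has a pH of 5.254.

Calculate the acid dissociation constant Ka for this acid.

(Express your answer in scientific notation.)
K_a = 4.90e-10

[H⁺] = 10^(−pH) = 10^(−5.254) = 5.572e-06 M. For HA ⇌ H⁺ + A⁻, Ka = x²/(C − x) = (5.572e-06)²/(0.0633 − 5.572e-06) = 4.90e-10.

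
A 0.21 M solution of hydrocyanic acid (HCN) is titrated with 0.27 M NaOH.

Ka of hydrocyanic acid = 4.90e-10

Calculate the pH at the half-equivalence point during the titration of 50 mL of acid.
pH = pKa = 9.31

At the half-equivalence point, [HA] = [A⁻], so by Henderson–Hasselbalch pH = pKa + log(1) = pKa.
pKa = −log(4.90e-10) = 9.31.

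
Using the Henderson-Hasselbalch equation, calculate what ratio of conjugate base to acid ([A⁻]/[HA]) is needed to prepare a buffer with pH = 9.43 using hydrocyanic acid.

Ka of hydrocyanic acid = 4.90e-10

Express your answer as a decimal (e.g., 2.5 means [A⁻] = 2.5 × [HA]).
[A⁻]/[HA] = 1.319

pKa = −log(4.90e-10) = 9.3098. pH = pKa + log([A⁻]/[HA]). 9.43 = 9.3098 + log(ratio). log(ratio) = 9.43 − 9.3098 = 0.1202. ratio = 10^(0.1202) = 1.319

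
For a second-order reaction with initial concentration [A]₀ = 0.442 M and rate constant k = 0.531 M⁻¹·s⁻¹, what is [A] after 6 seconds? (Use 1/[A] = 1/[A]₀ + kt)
0.1835 M

1/[A] = 1/[A]₀ + k·t = 1/0.442 + (0.531)·(6) = 2.2624 + 3.1860 = 5.4484
[A] = 1/5.4484 = 0.1835 M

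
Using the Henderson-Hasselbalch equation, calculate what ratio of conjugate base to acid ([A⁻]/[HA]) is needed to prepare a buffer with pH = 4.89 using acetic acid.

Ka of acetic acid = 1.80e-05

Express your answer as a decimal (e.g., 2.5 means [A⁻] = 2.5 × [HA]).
[A⁻]/[HA] = 1.397

pKa = −log(1.80e-05) = 4.7447. pH = pKa + log([A⁻]/[HA]). 4.89 = 4.7447 + log(ratio). log(ratio) = 4.89 − 4.7447 = 0.1453. ratio = 10^(0.1453) = 1.397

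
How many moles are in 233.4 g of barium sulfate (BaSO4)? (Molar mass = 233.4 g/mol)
Moles = 233.4 g ÷ 233.4 g/mol = 1 mol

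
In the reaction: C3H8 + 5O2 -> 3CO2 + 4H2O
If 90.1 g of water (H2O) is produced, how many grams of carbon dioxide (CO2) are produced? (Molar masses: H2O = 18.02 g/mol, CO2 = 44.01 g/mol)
Moles of H2O = 90.1 g ÷ 18.02 g/mol = 5 mol
Mole ratio: 3 mol CO2 / 4 mol H2O
Moles of CO2 = 5 × (3/4) = 3.75 mol
Mass of CO2 = 3.75 mol × 44.01 g/mol = 165 g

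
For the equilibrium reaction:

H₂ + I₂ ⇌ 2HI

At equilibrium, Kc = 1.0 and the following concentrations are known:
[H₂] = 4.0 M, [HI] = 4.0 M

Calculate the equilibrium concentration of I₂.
[I₂] = 4.0000 M

Kc = ([HI]^2) / ([H₂] × [I₂]) = 1.0
[I₂]^1 = (product terms)/(Kc · other reactant terms) = 16 / (1.0 · 4) = 4
[I₂] = 4.0000 M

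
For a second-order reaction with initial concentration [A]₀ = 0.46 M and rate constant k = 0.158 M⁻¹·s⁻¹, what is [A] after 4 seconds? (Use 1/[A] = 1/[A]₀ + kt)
0.3564 M

1/[A] = 1/[A]₀ + k·t = 1/0.46 + (0.158)·(4) = 2.1739 + 0.6320 = 2.8059
[A] = 1/2.8059 = 0.3564 M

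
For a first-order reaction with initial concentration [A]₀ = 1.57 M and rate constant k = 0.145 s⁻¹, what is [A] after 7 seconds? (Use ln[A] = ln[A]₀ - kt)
0.5690 M

ln[A] = ln[A]₀ - k·t = ln(1.57) - (0.145)·(7) = 0.4511 - 1.0150 = -0.5639
[A] = e^(-0.5639) = 0.5690 M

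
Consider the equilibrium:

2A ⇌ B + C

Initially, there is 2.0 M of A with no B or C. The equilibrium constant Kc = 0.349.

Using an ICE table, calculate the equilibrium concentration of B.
[B] = 0.542 M

ICE: [A] = 2.0 − 2x, [B] = [C] = x.
Kc = x²/(2.0 − 2x)² = 0.349 ⇒ √Kc = x/(2.0 − 2x).
x = √0.349·2.0/(1 + 2√0.349) = 0.59076·2.0/2.1815 = 0.5416.
[B] = x = 0.542 M.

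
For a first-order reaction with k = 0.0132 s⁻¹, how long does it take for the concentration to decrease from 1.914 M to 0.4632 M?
107.48 s

From ln[A] = ln[A]₀ - k·t: t = ln([A]₀/[A])/k = ln(1.914/0.4632)/0.0132 = ln(4.1321)/0.0132 = 1.4188/0.0132 = 107.48 s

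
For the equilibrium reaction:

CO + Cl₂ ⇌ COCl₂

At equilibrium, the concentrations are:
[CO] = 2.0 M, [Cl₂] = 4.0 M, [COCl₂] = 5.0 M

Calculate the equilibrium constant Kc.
K_c = 0.6250

Kc = ([COCl₂]) / ([CO] × [Cl₂])
   = ((5.0)) / ((2.0)·(4.0))
   = 5 / 8 = 0.6250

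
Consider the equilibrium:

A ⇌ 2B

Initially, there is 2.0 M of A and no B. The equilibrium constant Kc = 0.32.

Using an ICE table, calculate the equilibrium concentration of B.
[B] = 0.724 M

ICE: [A] = 2.0 − x, [B] = 2x.
Kc = (2x)²/(2.0 − x) = 0.32 ⇒ 4x² + 0.32x − 0.64 = 0.
x = (−0.32 + √(0.32² + 4·4·0.64))/(2·4) = (−0.32 + √10.342)/8 = 0.362.
[B] = 2x = 0.724 M.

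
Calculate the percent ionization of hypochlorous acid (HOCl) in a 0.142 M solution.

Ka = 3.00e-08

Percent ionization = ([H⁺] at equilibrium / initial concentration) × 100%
Percent ionization = 0.046%

Let x = [H⁺]. Ka = x²/(C - x) ⇒ x² + (3.00e-08)x - (3.00e-08)(0.142) = 0. x = 6.5254e-05. Percent = (6.5254e-05/0.142) × 100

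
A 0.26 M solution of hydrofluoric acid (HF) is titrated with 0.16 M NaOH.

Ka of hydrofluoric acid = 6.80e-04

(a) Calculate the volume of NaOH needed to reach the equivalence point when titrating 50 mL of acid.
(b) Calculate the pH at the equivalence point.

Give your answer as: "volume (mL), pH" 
V = 81.2 mL, pH = 8.08

(a) At equivalence: moles acid = moles base.
moles acid = 0.26 × 0.05 = 0.013 mol; V_NaOH = 0.013/0.16 = 0.08125 L = 81.2 mL.
(b) At equivalence, all acid → conjugate base A⁻ at [A⁻] = 0.013/0.1313 = 0.09905 M.
Kb = Kw/Ka = 1.0e-14/6.80e-04 = 1.471e-11; [OH⁻] = √(Kb·[A⁻]) = 1.207e-06; pOH = 5.92; pH = 14 − pOH = 8.08.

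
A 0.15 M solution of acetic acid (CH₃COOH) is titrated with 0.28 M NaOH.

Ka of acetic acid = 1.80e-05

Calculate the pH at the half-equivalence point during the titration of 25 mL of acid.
pH = pKa = 4.74

At the half-equivalence point, [HA] = [A⁻], so by Henderson–Hasselbalch pH = pKa + log(1) = pKa.
pKa = −log(1.80e-05) = 4.74.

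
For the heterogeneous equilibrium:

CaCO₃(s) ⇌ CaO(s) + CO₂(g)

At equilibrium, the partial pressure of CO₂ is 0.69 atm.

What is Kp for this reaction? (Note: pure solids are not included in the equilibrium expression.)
K_p = 0.69

Solids (CaCO₃, CaO) have activity 1 and are excluded.
Kp = P(CO₂) = 0.69.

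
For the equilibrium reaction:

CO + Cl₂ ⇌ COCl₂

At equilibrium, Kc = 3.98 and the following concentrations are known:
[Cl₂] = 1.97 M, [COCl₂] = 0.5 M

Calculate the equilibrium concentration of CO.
[CO] = 0.0638 M

Kc = ([COCl₂]) / ([CO] × [Cl₂]) = 3.98
[CO]^1 = (product terms)/(Kc · other reactant terms) = 0.5 / (3.98 · 1.97) = 0.063771
[CO] = 0.0638 M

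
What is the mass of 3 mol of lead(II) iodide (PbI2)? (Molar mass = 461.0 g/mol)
Mass = 3 mol × 461.0 g/mol = 1383 g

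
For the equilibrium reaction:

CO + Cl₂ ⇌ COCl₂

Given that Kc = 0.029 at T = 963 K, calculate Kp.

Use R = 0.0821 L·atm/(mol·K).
K_p = 3.67e-04

Δn = (moles gaseous products) − (moles gaseous reactants) = -1
T = 963 K; RT = 0.0821 × 963 = 79.0623
Kp = Kc·(RT)^Δn = 0.029 × (79.0623)^-1 = 0.029 × 0.0126483 = 3.67e-04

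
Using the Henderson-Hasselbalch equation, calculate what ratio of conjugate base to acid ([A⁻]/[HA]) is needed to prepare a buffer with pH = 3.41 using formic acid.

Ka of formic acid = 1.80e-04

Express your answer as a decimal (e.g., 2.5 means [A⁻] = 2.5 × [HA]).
[A⁻]/[HA] = 0.463

pKa = −log(1.80e-04) = 3.7447. pH = pKa + log([A⁻]/[HA]). 3.41 = 3.7447 + log(ratio). log(ratio) = 3.41 − 3.7447 = -0.3347. ratio = 10^(-0.3347) = 0.463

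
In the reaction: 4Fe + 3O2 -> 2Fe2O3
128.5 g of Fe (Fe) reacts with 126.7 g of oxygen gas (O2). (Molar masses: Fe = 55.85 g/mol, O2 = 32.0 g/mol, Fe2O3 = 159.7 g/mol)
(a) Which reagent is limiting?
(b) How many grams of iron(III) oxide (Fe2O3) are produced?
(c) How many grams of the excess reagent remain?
(a) Fe, (b) 183.7 g, (c) 71.48 g

Moles of Fe = 128.5 g ÷ 55.85 g/mol = 2.30081 mol
Moles of O2 = 126.7 g ÷ 32.0 g/mol = 3.95938 mol
Moles ÷ coefficient: Fe: 2.30081/4 = 0.5752, O2: 3.95938/3 = 1.32
(a) Fe has the smaller value, so Fe is the limiting reagent.
(b) Moles of Fe2O3 = 2.30081 mol Fe × (2/4) = 1.1504 mol; mass = 1.1504 mol × 159.7 g/mol = 183.7 g
(c) O2 consumed = 2.30081 × (3/4) = 1.7256 mol; remaining = 3.95938 − 1.7256 = 2.23377 mol; mass = 2.23377 mol × 32.0 g/mol = 71.48 g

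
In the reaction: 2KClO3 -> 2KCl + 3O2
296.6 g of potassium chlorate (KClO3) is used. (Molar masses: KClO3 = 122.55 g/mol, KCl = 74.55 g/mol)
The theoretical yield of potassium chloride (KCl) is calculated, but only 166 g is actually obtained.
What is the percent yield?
Moles of KClO3 = 296.6 g ÷ 122.55 g/mol = 2.42024 mol
Mole ratio: 2 mol KCl / 2 mol KClO3
Moles of KCl = 2.42024 × (2/2) = 2.42024 mol
Theoretical yield = 2.42024 mol × 74.55 g/mol = 180.43 g
Actual yield = 166 g
Percent yield = (166 / 180.43) × 100% = 92.0%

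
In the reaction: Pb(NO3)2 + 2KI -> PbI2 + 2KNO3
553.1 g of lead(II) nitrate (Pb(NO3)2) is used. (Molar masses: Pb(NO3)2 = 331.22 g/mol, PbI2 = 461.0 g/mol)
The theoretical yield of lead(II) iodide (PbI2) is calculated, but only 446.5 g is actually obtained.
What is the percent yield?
Moles of Pb(NO3)2 = 553.1 g ÷ 331.22 g/mol = 1.66989 mol
Mole ratio: 1 mol PbI2 / 1 mol Pb(NO3)2
Moles of PbI2 = 1.66989 × (1/1) = 1.66989 mol
Theoretical yield = 1.66989 mol × 461.0 g/mol = 769.82 g
Actual yield = 446.5 g
Percent yield = (446.5 / 769.82) × 100% = 58.0%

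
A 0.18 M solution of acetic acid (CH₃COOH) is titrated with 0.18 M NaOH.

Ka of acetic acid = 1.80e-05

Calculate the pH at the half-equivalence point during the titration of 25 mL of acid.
pH = pKa = 4.74

At the half-equivalence point, [HA] = [A⁻], so by Henderson–Hasselbalch pH = pKa + log(1) = pKa.
pKa = −log(1.80e-05) = 4.74.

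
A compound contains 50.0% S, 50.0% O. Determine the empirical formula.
Moles of S = 50.0 g / 32.07 g/mol = 1.559 mol
Moles of O = 50.0 g / 16.0 g/mol = 3.125 mol

Smallest moles = 1.559
Divide all by smallest:
S: 1.559 / 1.559 = 1.00
O: 3.125 / 1.559 = 2.00

Empirical formula: SO2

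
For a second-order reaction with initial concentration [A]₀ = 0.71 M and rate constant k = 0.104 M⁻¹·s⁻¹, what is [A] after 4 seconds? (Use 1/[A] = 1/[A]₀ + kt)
0.5481 M

1/[A] = 1/[A]₀ + k·t = 1/0.71 + (0.104)·(4) = 1.4085 + 0.4160 = 1.8245
[A] = 1/1.8245 = 0.5481 M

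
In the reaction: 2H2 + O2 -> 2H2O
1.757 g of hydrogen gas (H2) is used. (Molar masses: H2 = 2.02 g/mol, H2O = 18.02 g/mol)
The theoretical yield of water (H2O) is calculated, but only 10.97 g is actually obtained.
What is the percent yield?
Moles of H2 = 1.757 g ÷ 2.02 g/mol = 0.869802 mol
Mole ratio: 2 mol H2O / 2 mol H2
Moles of H2O = 0.869802 × (2/2) = 0.869802 mol
Theoretical yield = 0.869802 mol × 18.02 g/mol = 15.674 g
Actual yield = 10.97 g
Percent yield = (10.97 / 15.674) × 100% = 70.0%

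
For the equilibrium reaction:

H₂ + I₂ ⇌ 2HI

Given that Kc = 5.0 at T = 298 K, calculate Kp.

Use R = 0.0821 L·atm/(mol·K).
K_p = 5.0000

Δn = (moles gaseous products) − (moles gaseous reactants) = 0
T = 298 K; RT = 0.0821 × 298 = 24.4658
Kp = Kc·(RT)^Δn = 5.0 × (24.4658)^0 = 5.0 × 1 = 5.0000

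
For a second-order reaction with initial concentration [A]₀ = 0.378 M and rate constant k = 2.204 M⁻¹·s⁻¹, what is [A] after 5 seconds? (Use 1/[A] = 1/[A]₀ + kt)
0.0732 M

1/[A] = 1/[A]₀ + k·t = 1/0.378 + (2.204)·(5) = 2.6455 + 11.0200 = 13.6655
[A] = 1/13.6655 = 0.0732 M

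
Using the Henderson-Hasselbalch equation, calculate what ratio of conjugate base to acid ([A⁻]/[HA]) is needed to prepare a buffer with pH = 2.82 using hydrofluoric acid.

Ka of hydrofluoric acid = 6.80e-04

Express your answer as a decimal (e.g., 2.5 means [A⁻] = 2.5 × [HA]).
[A⁻]/[HA] = 0.449

pKa = −log(6.80e-04) = 3.1675. pH = pKa + log([A⁻]/[HA]). 2.82 = 3.1675 + log(ratio). log(ratio) = 2.82 − 3.1675 = -0.3475. ratio = 10^(-0.3475) = 0.449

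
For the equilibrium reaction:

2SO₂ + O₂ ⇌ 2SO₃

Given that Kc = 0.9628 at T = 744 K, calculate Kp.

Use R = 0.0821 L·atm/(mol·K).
K_p = 0.0158

Δn = (moles gaseous products) − (moles gaseous reactants) = -1
T = 744 K; RT = 0.0821 × 744 = 61.0824
Kp = Kc·(RT)^Δn = 0.9628 × (61.0824)^-1 = 0.9628 × 0.0163713 = 0.0158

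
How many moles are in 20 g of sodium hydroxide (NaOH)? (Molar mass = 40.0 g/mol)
Moles = 20 g ÷ 40.0 g/mol = 0.5 mol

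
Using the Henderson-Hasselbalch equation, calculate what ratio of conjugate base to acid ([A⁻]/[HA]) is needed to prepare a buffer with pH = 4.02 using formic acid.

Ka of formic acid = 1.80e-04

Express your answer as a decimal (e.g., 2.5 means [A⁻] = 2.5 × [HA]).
[A⁻]/[HA] = 1.885

pKa = −log(1.80e-04) = 3.7447. pH = pKa + log([A⁻]/[HA]). 4.02 = 3.7447 + log(ratio). log(ratio) = 4.02 − 3.7447 = 0.2753. ratio = 10^(0.2753) = 1.885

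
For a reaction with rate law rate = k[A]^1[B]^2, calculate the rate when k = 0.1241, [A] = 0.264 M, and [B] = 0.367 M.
0.004413 M/s

rate = k·[A]^1·[B]^2 = 0.1241·(0.264)^1·(0.367)^2 = 0.1241·0.264·0.134689 = 0.004413 M/s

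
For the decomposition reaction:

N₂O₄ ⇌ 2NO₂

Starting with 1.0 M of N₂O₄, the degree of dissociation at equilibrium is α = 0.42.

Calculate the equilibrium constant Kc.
K_c = 1.2166

x = α·[A]₀ = 0.42 × 1.0 = 0.42 M dissociated.
At eq: [N₂O₄] = 1.0 − 0.42 = 0.58 M; [NO₂] = 2x = 0.84 M.
Kc = [NO₂]²/[N₂O₄] = (0.84)²/0.58 = 1.217.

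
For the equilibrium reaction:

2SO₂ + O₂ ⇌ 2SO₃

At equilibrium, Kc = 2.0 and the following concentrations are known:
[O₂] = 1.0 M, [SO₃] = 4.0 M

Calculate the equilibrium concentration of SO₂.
[SO₂] = 2.8284 M

Kc = ([SO₃]^2) / ([SO₂]^2 × [O₂]) = 2.0
[SO₂]^2 = (product terms)/(Kc · other reactant terms) = 16 / (2.0 · 1) = 8
[SO₂] = (8)^(1/2) = 2.8284 M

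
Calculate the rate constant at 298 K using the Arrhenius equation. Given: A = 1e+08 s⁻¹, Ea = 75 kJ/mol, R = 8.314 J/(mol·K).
7.13e-06 s⁻¹

k = A·exp(-Ea/(R·T)) = 1e+08·exp(-75000/(8.314·298)) = 1e+08·exp(-30.2716) = 1e+08·7.1322e-14 = 7.13e-06 s⁻¹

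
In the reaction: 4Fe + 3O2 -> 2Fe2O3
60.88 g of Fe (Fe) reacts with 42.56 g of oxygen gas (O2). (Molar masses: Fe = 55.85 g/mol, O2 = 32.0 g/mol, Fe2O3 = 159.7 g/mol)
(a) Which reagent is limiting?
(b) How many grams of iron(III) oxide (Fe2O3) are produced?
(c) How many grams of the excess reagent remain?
(a) Fe, (b) 87.04 g, (c) 16.4 g

Moles of Fe = 60.88 g ÷ 55.85 g/mol = 1.09006 mol
Moles of O2 = 42.56 g ÷ 32.0 g/mol = 1.33 mol
Moles ÷ coefficient: Fe: 1.09006/4 = 0.2725, O2: 1.33/3 = 0.4433
(a) Fe has the smaller value, so Fe is the limiting reagent.
(b) Moles of Fe2O3 = 1.09006 mol Fe × (2/4) = 0.545031 mol; mass = 0.545031 mol × 159.7 g/mol = 87.04 g
(c) O2 consumed = 1.09006 × (3/4) = 0.817547 mol; remaining = 1.33 − 0.817547 = 0.512453 mol; mass = 0.512453 mol × 32.0 g/mol = 16.4 g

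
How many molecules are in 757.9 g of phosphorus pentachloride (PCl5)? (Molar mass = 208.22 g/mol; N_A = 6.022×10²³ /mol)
Moles = 757.9 g ÷ 208.22 g/mol = 3.6399 mol
Molecules = 3.6399 mol × 6.022×10²³ /mol = 2.192e+24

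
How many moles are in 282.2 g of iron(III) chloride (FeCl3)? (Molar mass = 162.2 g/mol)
Moles = 282.2 g ÷ 162.2 g/mol = 1.74 mol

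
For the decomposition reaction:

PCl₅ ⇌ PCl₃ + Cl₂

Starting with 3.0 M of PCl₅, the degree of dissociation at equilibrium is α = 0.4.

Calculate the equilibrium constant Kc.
K_c = 0.8000

x = α·[A]₀ = 0.4 × 3.0 = 1.2 M dissociated.
At eq: [PCl₅] = 3.0 − 1.2 = 1.8 M; [PCl₃] = [Cl₂] = x = 1.2 M.
Kc = [PCl₃][Cl₂]/[PCl₅] = (1.2)²/1.8 = 0.8.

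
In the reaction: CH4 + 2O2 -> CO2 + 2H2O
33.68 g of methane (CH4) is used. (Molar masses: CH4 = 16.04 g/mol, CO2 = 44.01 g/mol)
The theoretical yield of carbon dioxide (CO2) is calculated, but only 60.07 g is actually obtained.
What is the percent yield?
Moles of CH4 = 33.68 g ÷ 16.04 g/mol = 2.09975 mol
Mole ratio: 1 mol CO2 / 1 mol CH4
Moles of CO2 = 2.09975 × (1/1) = 2.09975 mol
Theoretical yield = 2.09975 mol × 44.01 g/mol = 92.41 g
Actual yield = 60.07 g
Percent yield = (60.07 / 92.41) × 100% = 65.0%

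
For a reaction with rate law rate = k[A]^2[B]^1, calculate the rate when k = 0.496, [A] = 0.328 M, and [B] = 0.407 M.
0.02172 M/s

rate = k·[A]^2·[B]^1 = 0.496·(0.328)^2·(0.407)^1 = 0.496·0.107584·0.407 = 0.02172 M/s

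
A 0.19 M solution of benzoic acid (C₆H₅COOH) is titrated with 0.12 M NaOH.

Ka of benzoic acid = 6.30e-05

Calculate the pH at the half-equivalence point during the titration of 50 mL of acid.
pH = pKa = 4.20

At the half-equivalence point, [HA] = [A⁻], so by Henderson–Hasselbalch pH = pKa + log(1) = pKa.
pKa = −log(6.30e-05) = 4.20.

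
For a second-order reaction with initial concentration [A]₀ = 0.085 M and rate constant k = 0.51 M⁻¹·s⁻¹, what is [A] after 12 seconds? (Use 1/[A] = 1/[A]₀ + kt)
0.0559 M

1/[A] = 1/[A]₀ + k·t = 1/0.085 + (0.51)·(12) = 11.7647 + 6.1200 = 17.8847
[A] = 1/17.8847 = 0.0559 M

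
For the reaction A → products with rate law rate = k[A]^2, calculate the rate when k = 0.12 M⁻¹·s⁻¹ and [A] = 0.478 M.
0.02742 M/s

rate = k·[A]^2 = 0.12·(0.478)^2 = 0.12·0.228484 = 0.02742 M/s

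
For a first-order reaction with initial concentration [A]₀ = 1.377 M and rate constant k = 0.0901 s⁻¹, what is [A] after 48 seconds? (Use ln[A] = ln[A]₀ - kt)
0.0182 M

ln[A] = ln[A]₀ - k·t = ln(1.377) - (0.0901)·(48) = 0.3199 - 4.3248 = -4.0049
[A] = e^(-4.0049) = 0.0182 M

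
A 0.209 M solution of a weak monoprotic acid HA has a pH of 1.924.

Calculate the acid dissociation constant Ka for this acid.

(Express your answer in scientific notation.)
K_a = 7.20e-04

[H⁺] = 10^(−pH) = 10^(−1.924) = 1.191e-02 M. For HA ⇌ H⁺ + A⁻, Ka = x²/(C − x) = (1.191e-02)²/(0.209 − 1.191e-02) = 7.20e-04.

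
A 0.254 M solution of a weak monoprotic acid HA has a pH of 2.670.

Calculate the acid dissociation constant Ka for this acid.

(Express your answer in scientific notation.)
K_a = 1.81e-05

[H⁺] = 10^(−pH) = 10^(−2.670) = 2.138e-03 M. For HA ⇌ H⁺ + A⁻, Ka = x²/(C − x) = (2.138e-03)²/(0.254 − 2.138e-03) = 1.81e-05.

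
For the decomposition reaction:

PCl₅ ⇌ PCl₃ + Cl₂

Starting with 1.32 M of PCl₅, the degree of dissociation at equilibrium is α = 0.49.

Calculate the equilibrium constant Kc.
K_c = 0.6214

x = α·[A]₀ = 0.49 × 1.32 = 0.6468 M dissociated.
At eq: [PCl₅] = 1.32 − 0.6468 = 0.6732 M; [PCl₃] = [Cl₂] = x = 0.6468 M.
Kc = [PCl₃][Cl₂]/[PCl₅] = (0.6468)²/0.6732 = 0.6214.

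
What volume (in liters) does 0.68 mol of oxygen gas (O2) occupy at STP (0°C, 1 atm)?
At STP, 1 mol of gas occupies 22.4 L
Volume = 0.68 mol × 22.4 L/mol = 15.23 L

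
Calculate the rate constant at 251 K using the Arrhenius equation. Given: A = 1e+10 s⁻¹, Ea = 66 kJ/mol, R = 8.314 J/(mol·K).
1.84e-04 s⁻¹

k = A·exp(-Ea/(R·T)) = 1e+10·exp(-66000/(8.314·251)) = 1e+10·exp(-31.6272) = 1e+10·1.8386e-14 = 1.84e-04 s⁻¹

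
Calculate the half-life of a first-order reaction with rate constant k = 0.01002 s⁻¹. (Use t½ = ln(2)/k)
69.18 s

t½ = ln(2)/k = 0.6931/0.01002 = 69.18 s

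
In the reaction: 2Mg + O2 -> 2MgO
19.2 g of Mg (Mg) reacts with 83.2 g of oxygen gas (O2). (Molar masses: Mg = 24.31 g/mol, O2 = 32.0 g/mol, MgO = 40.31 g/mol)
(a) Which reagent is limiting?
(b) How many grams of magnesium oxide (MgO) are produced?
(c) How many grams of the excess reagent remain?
(a) Mg, (b) 31.84 g, (c) 70.56 g

Moles of Mg = 19.2 g ÷ 24.31 g/mol = 0.789798 mol
Moles of O2 = 83.2 g ÷ 32.0 g/mol = 2.6 mol
Moles ÷ coefficient: Mg: 0.789798/2 = 0.3949, O2: 2.6/1 = 2.6
(a) Mg has the smaller value, so Mg is the limiting reagent.
(b) Moles of MgO = 0.789798 mol Mg × (2/2) = 0.789798 mol; mass = 0.789798 mol × 40.31 g/mol = 31.84 g
(c) O2 consumed = 0.789798 × (1/2) = 0.394899 mol; remaining = 2.6 − 0.394899 = 2.2051 mol; mass = 2.2051 mol × 32.0 g/mol = 70.56 g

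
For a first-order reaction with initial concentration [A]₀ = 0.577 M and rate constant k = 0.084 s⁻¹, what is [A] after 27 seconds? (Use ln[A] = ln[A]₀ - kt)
0.0597 M

ln[A] = ln[A]₀ - k·t = ln(0.577) - (0.084)·(27) = -0.5499 - 2.2680 = -2.8179
[A] = e^(-2.8179) = 0.0597 M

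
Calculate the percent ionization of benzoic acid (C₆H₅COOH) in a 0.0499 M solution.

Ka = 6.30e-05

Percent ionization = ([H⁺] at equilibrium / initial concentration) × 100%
Percent ionization = 3.49%

Let x = [H⁺]. Ka = x²/(C - x) ⇒ x² + (6.30e-05)x - (6.30e-05)(0.0499) = 0. x = 1.7418e-03. Percent = (1.7418e-03/0.0499) × 100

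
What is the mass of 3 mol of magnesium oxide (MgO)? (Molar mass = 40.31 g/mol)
Mass = 3 mol × 40.31 g/mol = 120.9 g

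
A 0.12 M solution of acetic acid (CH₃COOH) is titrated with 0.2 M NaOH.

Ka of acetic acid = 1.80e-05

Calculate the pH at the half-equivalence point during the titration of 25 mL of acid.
pH = pKa = 4.74

At the half-equivalence point, [HA] = [A⁻], so by Henderson–Hasselbalch pH = pKa + log(1) = pKa.
pKa = −log(1.80e-05) = 4.74.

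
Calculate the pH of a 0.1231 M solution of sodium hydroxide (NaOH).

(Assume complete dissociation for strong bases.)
pH = 13.09

[OH⁻] = 0.1231 M for strong base. pOH = -log[OH⁻] = 0.91, pH = 14 - pOH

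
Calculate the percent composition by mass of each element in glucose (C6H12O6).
C: 40.00%, H: 6.71%, O: 53.29%

Molar mass of C6H12O6 = 180.16 g/mol
% C = (6 × 12.01) / 180.16 × 100% = 72.06 / 180.16 × 100% = 40.00%
% H = (12 × 1.008) / 180.16 × 100% = 12.096 / 180.16 × 100% = 6.71%
% O = (6 × 16.0) / 180.16 × 100% = 96 / 180.16 × 100% = 53.29%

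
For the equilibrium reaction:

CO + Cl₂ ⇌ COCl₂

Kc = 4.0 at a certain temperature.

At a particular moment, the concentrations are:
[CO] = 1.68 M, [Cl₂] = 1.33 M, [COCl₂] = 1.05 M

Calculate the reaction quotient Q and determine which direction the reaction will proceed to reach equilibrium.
Q = 0.470, Q < K, reaction proceeds forward (toward products)

Q = ([COCl₂]) / ([CO] × [Cl₂])
  = ((1.05)) / ((1.68)·(1.33)) = 1.05/2.2344 = 0.4699
Since Q = 0.4699 < Kc = 4.0, the reaction proceeds forward (toward products) to reach equilibrium.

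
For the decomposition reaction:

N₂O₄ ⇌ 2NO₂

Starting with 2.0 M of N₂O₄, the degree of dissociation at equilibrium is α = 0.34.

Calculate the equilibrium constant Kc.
K_c = 1.4012

x = α·[A]₀ = 0.34 × 2.0 = 0.68 M dissociated.
At eq: [N₂O₄] = 2.0 − 0.68 = 1.32 M; [NO₂] = 2x = 1.36 M.
Kc = [NO₂]²/[N₂O₄] = (1.36)²/1.32 = 1.401.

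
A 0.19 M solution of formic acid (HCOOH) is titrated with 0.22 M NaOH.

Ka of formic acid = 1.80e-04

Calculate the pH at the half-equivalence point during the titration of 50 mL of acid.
pH = pKa = 3.74

At the half-equivalence point, [HA] = [A⁻], so by Henderson–Hasselbalch pH = pKa + log(1) = pKa.
pKa = −log(1.80e-04) = 3.74.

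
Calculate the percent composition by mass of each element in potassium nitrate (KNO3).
K: 38.67%, N: 13.86%, O: 47.47%

Molar mass of KNO3 = 101.11 g/mol
% K = (1 × 39.1) / 101.11 × 100% = 39.1 / 101.11 × 100% = 38.67%
% N = (1 × 14.01) / 101.11 × 100% = 14.01 / 101.11 × 100% = 13.86%
% O = (3 × 16.0) / 101.11 × 100% = 48 / 101.11 × 100% = 47.47%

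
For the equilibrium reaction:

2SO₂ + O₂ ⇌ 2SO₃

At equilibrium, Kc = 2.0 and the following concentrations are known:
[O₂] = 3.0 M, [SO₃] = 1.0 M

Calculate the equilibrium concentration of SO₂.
[SO₂] = 0.4082 M

Kc = ([SO₃]^2) / ([SO₂]^2 × [O₂]) = 2.0
[SO₂]^2 = (product terms)/(Kc · other reactant terms) = 1 / (2.0 · 3) = 0.16667
[SO₂] = (0.16667)^(1/2) = 0.4082 M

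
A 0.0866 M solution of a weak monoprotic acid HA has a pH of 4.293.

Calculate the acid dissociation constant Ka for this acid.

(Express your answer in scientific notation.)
K_a = 3.00e-08

[H⁺] = 10^(−pH) = 10^(−4.293) = 5.093e-05 M. For HA ⇌ H⁺ + A⁻, Ka = x²/(C − x) = (5.093e-05)²/(0.0866 − 5.093e-05) = 3.00e-08.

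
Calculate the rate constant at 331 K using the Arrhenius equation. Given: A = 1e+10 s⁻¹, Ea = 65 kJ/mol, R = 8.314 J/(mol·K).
5.52e-01 s⁻¹

k = A·exp(-Ea/(R·T)) = 1e+10·exp(-65000/(8.314·331)) = 1e+10·exp(-23.6198) = 1e+10·5.5217e-11 = 5.52e-01 s⁻¹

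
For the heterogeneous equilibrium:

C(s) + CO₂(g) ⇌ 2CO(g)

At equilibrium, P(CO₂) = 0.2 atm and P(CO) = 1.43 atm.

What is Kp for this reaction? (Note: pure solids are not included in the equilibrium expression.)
K_p = 10.224

Solid C is excluded.
Kp = P(CO)²/P(CO₂) = (1.43)²/0.2 = 2.045/0.2 = 10.224.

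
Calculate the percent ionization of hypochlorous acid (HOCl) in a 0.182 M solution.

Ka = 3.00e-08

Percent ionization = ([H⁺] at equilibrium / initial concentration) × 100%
Percent ionization = 0.0406%

Let x = [H⁺]. Ka = x²/(C - x) ⇒ x² + (3.00e-08)x - (3.00e-08)(0.182) = 0. x = 7.3877e-05. Percent = (7.3877e-05/0.182) × 100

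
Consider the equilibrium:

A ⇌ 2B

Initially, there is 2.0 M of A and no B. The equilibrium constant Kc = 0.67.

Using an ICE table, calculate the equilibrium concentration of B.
[B] = 1.002 M

ICE: [A] = 2.0 − x, [B] = 2x.
Kc = (2x)²/(2.0 − x) = 0.67 ⇒ 4x² + 0.67x − 1.34 = 0.
x = (−0.67 + √(0.67² + 4·4·1.34))/(2·4) = (−0.67 + √21.889)/8 = 0.50107.
[B] = 2x = 1.002 M.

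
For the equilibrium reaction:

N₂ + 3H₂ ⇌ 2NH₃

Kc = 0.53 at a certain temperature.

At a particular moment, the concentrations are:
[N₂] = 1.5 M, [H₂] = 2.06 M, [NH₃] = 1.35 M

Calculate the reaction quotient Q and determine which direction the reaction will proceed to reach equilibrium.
Q = 0.139, Q < K, reaction proceeds forward (toward products)

Q = ([NH₃]^2) / ([N₂] × [H₂]^3)
  = ((1.35)^2) / ((1.5)·(2.06)^3) = 1.8225/13.113 = 0.139
Since Q = 0.139 < Kc = 0.53, the reaction proceeds forward (toward products) to reach equilibrium.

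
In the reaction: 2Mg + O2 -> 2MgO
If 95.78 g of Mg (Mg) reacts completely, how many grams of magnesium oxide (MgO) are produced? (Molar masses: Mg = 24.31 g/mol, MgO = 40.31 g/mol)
Moles of Mg = 95.78 g ÷ 24.31 g/mol = 3.93994 mol
Mole ratio: 2 mol MgO / 2 mol Mg
Moles of MgO = 3.93994 × (2/2) = 3.93994 mol
Mass of MgO = 3.93994 mol × 40.31 g/mol = 158.8 g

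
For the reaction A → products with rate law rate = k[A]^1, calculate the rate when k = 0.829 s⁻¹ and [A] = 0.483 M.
0.4004 M/s

rate = k·[A]^1 = 0.829·(0.483)^1 = 0.829·0.483 = 0.4004 M/s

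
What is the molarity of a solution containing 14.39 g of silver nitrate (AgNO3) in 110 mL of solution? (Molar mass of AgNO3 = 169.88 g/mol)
Moles of AgNO3 = 14.39 g ÷ 169.88 g/mol = 0.0847069 mol
Volume = 110 mL = 0.11 L
Molarity = 0.0847069 mol ÷ 0.11 L = 0.7701 M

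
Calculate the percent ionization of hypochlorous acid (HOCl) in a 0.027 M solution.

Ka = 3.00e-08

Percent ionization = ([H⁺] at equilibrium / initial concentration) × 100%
Percent ionization = 0.105%

Let x = [H⁺]. Ka = x²/(C - x) ⇒ x² + (3.00e-08)x - (3.00e-08)(0.027) = 0. x = 2.8446e-05. Percent = (2.8446e-05/0.027) × 100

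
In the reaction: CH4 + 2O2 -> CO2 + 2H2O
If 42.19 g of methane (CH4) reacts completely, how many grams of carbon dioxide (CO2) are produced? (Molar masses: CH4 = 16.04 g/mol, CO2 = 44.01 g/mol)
Moles of CH4 = 42.19 g ÷ 16.04 g/mol = 2.6303 mol
Mole ratio: 1 mol CO2 / 1 mol CH4
Moles of CO2 = 2.6303 × (1/1) = 2.6303 mol
Mass of CO2 = 2.6303 mol × 44.01 g/mol = 115.8 g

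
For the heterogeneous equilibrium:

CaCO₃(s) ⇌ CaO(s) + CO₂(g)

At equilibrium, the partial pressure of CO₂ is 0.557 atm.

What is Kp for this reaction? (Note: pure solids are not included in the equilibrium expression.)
K_p = 0.557

Solids (CaCO₃, CaO) have activity 1 and are excluded.
Kp = P(CO₂) = 0.557.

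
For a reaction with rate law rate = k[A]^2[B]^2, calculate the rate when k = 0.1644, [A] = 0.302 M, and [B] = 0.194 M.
0.0005643 M/s

rate = k·[A]^2·[B]^2 = 0.1644·(0.302)^2·(0.194)^2 = 0.1644·0.091204·0.037636 = 0.0005643 M/s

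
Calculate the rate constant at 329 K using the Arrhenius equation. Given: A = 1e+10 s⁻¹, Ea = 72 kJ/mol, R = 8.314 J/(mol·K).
3.70e-02 s⁻¹

k = A·exp(-Ea/(R·T)) = 1e+10·exp(-72000/(8.314·329)) = 1e+10·exp(-26.3225) = 1e+10·3.7008e-12 = 3.70e-02 s⁻¹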